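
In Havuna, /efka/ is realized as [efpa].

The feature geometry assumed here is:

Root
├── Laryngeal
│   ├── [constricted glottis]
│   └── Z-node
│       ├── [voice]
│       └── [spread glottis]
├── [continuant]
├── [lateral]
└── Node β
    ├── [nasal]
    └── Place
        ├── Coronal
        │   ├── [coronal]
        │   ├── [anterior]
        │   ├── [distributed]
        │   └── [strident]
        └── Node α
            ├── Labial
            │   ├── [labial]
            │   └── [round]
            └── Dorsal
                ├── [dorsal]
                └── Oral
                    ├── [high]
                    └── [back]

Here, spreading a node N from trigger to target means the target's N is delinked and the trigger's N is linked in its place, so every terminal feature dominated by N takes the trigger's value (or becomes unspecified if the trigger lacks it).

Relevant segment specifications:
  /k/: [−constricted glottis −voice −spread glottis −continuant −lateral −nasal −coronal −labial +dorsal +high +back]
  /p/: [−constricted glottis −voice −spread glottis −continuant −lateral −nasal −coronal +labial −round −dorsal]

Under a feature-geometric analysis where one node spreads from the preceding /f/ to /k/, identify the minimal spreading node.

The alternation /k/ → [p] changes [labial], [round], [dorsal], [high], [back] and nothing else.
In this geometry the lowest node dominating all of them is Node α: every daughter of Node α dominates only a proper subset, so no lower node suffices.
If Node α spreads, every terminal under it takes /f/'s value, producing [p] as observed.
[continuant] stays as in /k/ although /f/ differs there, so no node dominating it spread; among the remaining candidates Node α is the lowest that derives the output.

Node α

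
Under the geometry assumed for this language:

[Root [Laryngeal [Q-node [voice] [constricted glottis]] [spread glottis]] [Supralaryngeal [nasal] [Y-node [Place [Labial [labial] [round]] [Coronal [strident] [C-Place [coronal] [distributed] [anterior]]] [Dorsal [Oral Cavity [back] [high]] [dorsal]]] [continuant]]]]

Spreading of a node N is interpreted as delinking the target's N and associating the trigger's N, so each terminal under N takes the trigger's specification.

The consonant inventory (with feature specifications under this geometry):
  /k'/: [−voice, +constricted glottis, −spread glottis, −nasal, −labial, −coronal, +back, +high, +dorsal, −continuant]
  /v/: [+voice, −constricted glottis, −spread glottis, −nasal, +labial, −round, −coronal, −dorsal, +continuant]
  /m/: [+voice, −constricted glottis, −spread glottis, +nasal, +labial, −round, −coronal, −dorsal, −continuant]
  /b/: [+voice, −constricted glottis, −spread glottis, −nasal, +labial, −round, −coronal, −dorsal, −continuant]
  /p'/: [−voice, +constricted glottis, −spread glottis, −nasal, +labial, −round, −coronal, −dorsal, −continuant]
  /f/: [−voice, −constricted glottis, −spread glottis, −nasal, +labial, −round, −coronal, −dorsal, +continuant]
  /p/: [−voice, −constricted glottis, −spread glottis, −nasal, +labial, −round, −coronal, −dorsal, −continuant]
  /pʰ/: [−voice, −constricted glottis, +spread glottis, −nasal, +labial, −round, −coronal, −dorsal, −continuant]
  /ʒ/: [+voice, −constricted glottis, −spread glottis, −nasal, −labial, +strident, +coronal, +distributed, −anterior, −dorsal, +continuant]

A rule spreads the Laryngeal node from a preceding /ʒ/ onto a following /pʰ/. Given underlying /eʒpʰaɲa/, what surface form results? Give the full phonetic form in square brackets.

[eʒbaɲa]

The Laryngeal node dominates the terminals [voice], [constricted glottis], [spread glottis].
Spreading Laryngeal from /ʒ/ onto /pʰ/ replaces those values with /ʒ/'s: [+voice], [−constricted glottis], [−spread glottis]. Features outside Laryngeal ([nasal], [labial], [round], …) stay as in /pʰ/.
Among the inventory, only /b/ has exactly this specification, giving the surface form [eʒbaɲa].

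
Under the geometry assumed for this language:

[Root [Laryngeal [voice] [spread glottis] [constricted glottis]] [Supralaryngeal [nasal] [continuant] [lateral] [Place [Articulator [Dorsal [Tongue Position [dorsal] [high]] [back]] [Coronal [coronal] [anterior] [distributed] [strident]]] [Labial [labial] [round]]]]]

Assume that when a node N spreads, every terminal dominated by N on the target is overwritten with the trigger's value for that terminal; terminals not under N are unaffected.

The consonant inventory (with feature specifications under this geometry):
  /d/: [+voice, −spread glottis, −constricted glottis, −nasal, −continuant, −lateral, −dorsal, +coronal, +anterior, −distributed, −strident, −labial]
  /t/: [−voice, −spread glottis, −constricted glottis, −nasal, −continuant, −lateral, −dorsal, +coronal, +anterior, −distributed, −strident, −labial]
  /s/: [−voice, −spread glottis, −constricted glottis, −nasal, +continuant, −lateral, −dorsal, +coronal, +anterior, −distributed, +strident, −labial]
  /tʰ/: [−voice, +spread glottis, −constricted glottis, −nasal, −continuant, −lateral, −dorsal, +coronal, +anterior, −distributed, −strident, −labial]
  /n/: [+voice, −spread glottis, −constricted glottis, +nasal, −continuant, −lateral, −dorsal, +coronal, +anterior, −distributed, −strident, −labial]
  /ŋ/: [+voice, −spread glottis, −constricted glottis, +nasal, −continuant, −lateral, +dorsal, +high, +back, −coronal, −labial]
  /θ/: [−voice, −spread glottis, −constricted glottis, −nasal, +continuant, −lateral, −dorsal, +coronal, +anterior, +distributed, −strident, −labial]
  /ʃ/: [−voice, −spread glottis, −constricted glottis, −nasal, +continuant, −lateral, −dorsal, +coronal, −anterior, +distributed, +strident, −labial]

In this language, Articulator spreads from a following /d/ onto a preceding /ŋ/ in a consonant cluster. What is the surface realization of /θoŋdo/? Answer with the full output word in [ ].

[θondo]

Articulator immediately or transitively dominates [dorsal], [high], [back], [coronal], [anterior], [distributed], [strident].
Spreading Articulator from /d/ onto /ŋ/ replaces those values with /d/'s: [−dorsal], [+coronal], [+anterior], [−distributed], [−strident]. Features outside Articulator ([voice], [spread glottis], [constricted glottis], …) stay as in /ŋ/.
Among the inventory, only /n/ has exactly this specification, giving the surface form [θondo].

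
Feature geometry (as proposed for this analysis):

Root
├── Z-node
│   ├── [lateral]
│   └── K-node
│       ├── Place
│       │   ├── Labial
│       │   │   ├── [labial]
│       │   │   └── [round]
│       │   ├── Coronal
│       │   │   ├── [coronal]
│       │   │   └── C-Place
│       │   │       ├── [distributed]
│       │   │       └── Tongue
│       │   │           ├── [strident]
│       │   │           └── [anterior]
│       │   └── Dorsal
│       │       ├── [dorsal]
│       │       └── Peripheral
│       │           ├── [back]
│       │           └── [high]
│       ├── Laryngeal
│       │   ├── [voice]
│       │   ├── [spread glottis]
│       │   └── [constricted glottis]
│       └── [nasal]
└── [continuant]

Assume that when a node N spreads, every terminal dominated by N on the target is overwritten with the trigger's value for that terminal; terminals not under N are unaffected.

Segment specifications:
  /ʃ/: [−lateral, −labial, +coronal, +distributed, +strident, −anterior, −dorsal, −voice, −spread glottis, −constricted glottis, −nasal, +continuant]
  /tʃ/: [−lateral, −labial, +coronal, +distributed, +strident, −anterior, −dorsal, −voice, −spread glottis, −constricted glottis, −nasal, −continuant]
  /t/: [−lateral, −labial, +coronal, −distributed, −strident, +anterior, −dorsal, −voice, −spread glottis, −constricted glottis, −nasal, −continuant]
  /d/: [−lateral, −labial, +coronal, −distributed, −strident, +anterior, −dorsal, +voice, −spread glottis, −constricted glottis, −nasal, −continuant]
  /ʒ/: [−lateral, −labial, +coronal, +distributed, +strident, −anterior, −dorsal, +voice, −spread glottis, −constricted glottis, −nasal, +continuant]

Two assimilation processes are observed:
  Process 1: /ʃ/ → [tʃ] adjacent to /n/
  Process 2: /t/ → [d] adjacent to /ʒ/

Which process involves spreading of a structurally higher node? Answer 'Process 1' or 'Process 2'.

Process 1

In Process 1, [continuant] changes, so the minimal spreading node is [continuant] at depth 1.
Process 2 alters [voice]; the lowest dominating node is [voice] (depth 4 from Root).
Depth 1 < depth 4; Process 1 involves the structurally higher constituent [continuant].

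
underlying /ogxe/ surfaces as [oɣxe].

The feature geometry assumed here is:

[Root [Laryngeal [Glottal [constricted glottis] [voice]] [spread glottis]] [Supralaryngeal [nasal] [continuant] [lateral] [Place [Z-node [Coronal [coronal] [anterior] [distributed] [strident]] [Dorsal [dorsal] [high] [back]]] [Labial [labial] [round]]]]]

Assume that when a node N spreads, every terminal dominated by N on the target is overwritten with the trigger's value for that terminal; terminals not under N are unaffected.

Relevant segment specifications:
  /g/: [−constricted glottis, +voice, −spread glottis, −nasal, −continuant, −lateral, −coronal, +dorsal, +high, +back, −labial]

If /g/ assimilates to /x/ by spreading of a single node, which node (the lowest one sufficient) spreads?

The alternation /g/ → [ɣ] changes [continuant] and nothing else.
Since just one terminal is affected and it takes /x/'s value, spreading the terminal [continuant] alone is sufficient and minimal.
[voice] stays as in /g/ although /x/ differs there, so no node dominating it spread; among the remaining candidates [continuant] is the lowest that derives the output.

[continuant]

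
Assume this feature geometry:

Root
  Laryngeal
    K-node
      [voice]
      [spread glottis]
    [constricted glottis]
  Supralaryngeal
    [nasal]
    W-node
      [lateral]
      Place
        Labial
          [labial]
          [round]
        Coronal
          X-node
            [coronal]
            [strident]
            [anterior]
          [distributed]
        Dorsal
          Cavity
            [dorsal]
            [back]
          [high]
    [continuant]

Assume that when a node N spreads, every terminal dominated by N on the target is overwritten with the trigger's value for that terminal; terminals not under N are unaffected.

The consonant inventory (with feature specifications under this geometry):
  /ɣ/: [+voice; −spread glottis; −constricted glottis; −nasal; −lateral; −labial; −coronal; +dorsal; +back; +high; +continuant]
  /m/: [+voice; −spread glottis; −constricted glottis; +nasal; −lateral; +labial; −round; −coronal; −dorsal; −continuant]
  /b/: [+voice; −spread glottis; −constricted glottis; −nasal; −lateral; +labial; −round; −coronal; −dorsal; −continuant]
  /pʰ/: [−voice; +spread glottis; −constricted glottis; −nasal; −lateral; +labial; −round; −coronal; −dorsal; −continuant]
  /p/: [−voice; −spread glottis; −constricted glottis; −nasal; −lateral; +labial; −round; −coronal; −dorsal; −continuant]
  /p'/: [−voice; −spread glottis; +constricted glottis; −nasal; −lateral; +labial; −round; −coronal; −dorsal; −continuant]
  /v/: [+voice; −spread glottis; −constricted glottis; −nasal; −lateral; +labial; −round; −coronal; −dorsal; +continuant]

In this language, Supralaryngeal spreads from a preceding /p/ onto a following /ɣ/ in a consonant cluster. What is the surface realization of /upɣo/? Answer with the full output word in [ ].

Supralaryngeal immediately or transitively dominates [nasal], [lateral], [labial], [round], [coronal], [strident], [anterior], [distributed], [dorsal], [back], [high], [continuant].
Spreading Supralaryngeal from /p/ onto /ɣ/ replaces those values with /p/'s: [−nasal], [−lateral], [+labial], [−round], [−coronal], [−dorsal], [−continuant]. Features outside Supralaryngeal ([voice], [spread glottis], [constricted glottis]) stay as in /ɣ/.
This feature bundle is that of [b], so /upɣo/ surfaces as [upbo].

[upbo]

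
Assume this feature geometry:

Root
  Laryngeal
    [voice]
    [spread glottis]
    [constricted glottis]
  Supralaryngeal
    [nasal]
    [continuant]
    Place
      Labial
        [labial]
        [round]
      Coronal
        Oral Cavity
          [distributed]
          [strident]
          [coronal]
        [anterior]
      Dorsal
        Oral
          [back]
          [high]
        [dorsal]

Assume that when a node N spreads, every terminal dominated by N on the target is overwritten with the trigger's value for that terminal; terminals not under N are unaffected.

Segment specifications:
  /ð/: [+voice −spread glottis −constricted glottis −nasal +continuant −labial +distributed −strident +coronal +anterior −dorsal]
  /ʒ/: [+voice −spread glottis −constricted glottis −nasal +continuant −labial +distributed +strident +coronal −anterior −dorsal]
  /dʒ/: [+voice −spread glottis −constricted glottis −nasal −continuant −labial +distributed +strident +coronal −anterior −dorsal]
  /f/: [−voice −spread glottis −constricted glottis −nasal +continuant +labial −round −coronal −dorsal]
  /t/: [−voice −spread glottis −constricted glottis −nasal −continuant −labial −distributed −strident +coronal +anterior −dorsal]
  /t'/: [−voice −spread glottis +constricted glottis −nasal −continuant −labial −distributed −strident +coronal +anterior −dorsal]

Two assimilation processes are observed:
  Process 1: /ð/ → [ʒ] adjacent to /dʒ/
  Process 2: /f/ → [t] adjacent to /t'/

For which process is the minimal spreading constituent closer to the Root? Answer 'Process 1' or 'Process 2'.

Process 2

Process 1: the features that change are [anterior], [strident]; the minimal node is Coronal (depth 3).
Process 2 alters [continuant], [labial], [round], [coronal], [anterior], [distributed], [strident]; the lowest common ancestor is Supralaryngeal (depth 1 from Root).
Supralaryngeal (depth 1) sits above Coronal (depth 3), making Process 2 the one with the higher spreading node.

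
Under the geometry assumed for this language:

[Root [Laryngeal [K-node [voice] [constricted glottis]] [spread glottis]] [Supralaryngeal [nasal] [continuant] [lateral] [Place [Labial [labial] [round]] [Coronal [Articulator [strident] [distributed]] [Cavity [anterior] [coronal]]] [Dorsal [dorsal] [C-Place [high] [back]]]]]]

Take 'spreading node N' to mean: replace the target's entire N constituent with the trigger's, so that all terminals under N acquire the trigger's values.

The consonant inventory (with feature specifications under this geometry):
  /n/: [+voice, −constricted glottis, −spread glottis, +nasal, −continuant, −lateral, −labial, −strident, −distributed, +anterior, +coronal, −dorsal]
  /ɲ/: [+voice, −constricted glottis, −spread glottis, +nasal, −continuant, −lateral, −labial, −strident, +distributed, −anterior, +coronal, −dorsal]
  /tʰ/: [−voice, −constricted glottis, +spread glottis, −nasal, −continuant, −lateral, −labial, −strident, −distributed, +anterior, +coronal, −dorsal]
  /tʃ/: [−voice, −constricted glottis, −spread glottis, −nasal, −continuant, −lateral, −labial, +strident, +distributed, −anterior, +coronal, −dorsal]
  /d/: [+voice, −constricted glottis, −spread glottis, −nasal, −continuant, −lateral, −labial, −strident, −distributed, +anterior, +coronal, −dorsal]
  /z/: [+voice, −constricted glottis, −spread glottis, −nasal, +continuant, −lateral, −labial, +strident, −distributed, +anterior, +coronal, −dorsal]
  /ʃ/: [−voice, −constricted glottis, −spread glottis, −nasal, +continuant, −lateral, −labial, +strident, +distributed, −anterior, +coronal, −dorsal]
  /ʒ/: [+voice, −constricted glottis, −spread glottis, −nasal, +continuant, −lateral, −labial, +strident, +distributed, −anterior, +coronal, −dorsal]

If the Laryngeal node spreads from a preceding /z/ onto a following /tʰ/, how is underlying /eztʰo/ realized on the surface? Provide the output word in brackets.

The Laryngeal node dominates the terminals [voice], [constricted glottis], [spread glottis].
After delinking /tʰ/'s Laryngeal and linking /z/'s, the affected terminals become [+voice], [−constricted glottis], [−spread glottis]; [nasal], [continuant], [lateral], … (outside Laryngeal) are retained from /tʰ/.
This feature bundle is that of [d], so /eztʰo/ surfaces as [ezdo].

[ezdo]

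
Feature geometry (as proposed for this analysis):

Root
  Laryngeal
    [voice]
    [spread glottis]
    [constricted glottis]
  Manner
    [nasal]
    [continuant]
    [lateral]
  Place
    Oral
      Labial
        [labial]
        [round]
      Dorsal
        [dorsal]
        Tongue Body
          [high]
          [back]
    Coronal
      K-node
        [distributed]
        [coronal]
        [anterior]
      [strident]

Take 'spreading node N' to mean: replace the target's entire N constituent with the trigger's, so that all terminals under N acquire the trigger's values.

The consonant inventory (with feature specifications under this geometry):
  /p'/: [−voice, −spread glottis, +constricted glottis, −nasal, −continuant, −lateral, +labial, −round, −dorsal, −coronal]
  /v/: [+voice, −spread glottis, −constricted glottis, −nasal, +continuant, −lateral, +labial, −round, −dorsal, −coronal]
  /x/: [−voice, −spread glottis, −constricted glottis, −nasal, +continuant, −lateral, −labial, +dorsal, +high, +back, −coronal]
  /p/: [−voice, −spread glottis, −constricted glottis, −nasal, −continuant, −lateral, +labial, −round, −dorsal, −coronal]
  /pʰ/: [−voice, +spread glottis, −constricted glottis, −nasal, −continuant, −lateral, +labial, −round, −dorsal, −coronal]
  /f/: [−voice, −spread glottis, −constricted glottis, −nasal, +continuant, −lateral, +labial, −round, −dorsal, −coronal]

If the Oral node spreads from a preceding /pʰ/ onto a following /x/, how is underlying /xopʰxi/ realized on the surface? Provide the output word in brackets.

[xopʰfi]

Terminals under Oral in this geometry: [labial], [round], [dorsal], [high], [back].
Spreading Oral from /pʰ/ onto /x/ replaces those values with /pʰ/'s: [+labial], [−round], [−dorsal]. Features outside Oral ([voice], [spread glottis], [constricted glottis], …) stay as in /x/.
The resulting bundle matches /f/ in the inventory; substituting it for /x/ gives [xopʰfi].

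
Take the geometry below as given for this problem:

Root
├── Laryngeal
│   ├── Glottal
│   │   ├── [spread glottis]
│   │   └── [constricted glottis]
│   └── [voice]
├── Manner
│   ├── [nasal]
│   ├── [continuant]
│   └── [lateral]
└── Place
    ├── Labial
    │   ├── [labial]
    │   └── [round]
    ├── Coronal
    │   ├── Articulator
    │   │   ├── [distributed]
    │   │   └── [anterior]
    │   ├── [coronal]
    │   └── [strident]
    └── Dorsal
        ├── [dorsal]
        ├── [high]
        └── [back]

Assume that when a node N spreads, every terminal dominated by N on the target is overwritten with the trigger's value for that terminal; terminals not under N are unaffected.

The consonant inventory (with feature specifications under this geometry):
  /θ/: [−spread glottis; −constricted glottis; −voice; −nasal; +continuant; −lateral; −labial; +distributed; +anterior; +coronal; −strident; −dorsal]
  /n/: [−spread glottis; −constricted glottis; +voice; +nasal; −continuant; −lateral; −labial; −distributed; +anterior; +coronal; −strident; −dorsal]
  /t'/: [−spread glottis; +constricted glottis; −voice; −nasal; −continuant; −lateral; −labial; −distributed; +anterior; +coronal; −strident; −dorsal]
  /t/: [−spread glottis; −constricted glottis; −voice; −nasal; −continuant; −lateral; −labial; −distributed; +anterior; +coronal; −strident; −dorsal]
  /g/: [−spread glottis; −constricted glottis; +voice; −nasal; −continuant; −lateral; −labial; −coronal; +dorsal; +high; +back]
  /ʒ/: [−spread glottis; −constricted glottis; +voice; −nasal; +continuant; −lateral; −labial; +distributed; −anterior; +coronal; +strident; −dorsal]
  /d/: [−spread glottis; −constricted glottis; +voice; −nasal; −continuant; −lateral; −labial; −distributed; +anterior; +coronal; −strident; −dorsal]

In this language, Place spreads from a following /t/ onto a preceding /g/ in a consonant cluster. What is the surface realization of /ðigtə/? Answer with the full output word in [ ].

[ðidtə]

The Place node dominates the terminals [labial], [round], [distributed], [anterior], [coronal], [strident], [dorsal], [high], [back].
Spreading Place from /t/ onto /g/ replaces those values with /t/'s: [−labial], [−distributed], [+anterior], [+coronal], [−strident], [−dorsal]. Features outside Place ([spread glottis], [constricted glottis], [voice], …) stay as in /g/.
The resulting bundle matches /d/ in the inventory; substituting it for /g/ gives [ðidtə].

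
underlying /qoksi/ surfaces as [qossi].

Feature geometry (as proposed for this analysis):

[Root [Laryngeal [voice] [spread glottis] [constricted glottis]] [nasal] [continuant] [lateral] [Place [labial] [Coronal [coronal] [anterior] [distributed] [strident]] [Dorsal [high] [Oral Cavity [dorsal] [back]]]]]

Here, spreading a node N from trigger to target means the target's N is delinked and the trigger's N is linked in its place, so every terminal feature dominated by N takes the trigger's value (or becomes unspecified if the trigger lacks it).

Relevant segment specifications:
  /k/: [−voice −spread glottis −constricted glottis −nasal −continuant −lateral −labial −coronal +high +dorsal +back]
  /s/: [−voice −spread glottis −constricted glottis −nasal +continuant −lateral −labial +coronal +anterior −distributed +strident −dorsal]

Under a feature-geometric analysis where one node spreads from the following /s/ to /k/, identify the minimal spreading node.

Root

/k/ and [s] differ in [continuant], [coronal], [anterior], [distributed], [strident], [dorsal], [high], [back]; every other specified feature is identical.
The smallest constituent containing every changed terminal is Root — each of its daughters lacks at least one of the affected features.
Spreading Root from /s/ overwrites each of those terminals with /s/'s values, yielding exactly [s].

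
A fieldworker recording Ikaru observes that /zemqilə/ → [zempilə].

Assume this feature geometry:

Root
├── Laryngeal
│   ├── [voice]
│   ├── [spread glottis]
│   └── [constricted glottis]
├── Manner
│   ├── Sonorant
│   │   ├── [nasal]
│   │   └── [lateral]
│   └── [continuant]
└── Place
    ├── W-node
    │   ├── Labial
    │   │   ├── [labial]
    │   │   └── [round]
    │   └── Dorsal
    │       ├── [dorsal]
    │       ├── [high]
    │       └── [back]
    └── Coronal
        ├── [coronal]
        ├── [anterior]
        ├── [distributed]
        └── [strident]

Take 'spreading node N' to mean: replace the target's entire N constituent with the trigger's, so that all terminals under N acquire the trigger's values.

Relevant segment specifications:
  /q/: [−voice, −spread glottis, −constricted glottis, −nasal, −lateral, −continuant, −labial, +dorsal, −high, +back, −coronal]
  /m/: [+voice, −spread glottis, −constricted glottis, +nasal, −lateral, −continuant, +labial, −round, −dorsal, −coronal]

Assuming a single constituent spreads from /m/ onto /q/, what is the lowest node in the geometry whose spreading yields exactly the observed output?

W-node

Comparing /q/ with its surface form [p], the features that change are [labial], [round], [dorsal], [high], [back].
In this geometry the lowest node dominating all of them is W-node: every daughter of W-node dominates only a proper subset, so no lower node suffices.
Spreading W-node from /m/ overwrites each of those terminals with /m/'s values, yielding exactly [p].
Features on which the two segments disagree outside W-node, such as [voice], [nasal], are unchanged — nothing dominating them spread, and W-node is the minimal sufficient constituent.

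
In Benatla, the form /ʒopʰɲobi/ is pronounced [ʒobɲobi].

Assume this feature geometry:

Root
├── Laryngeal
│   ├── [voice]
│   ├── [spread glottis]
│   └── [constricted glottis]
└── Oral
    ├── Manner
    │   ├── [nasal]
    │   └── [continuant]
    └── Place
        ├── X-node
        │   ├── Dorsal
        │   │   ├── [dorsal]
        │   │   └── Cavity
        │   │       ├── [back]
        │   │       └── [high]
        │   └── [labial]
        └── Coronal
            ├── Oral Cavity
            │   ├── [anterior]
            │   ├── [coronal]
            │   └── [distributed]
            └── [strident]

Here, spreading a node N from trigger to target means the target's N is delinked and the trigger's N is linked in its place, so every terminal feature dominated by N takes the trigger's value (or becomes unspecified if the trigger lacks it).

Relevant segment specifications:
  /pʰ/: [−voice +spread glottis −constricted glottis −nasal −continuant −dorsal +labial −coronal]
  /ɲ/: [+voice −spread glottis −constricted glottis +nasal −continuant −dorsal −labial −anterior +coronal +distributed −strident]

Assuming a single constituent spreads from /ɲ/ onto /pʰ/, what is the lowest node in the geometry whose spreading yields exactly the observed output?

Laryngeal

/pʰ/ and [b] differ in [voice], [spread glottis]; every other specified feature is identical.
The smallest constituent containing every changed terminal is Laryngeal — each of its daughters lacks at least one of the affected features.
If Laryngeal spreads, every terminal under it takes /ɲ/'s value, producing [b] as observed.
[nasal], [coronal] — on which /ɲ/ differs from /pʰ/ — are unchanged, so Root cannot have spread; the constituent is no larger than Laryngeal.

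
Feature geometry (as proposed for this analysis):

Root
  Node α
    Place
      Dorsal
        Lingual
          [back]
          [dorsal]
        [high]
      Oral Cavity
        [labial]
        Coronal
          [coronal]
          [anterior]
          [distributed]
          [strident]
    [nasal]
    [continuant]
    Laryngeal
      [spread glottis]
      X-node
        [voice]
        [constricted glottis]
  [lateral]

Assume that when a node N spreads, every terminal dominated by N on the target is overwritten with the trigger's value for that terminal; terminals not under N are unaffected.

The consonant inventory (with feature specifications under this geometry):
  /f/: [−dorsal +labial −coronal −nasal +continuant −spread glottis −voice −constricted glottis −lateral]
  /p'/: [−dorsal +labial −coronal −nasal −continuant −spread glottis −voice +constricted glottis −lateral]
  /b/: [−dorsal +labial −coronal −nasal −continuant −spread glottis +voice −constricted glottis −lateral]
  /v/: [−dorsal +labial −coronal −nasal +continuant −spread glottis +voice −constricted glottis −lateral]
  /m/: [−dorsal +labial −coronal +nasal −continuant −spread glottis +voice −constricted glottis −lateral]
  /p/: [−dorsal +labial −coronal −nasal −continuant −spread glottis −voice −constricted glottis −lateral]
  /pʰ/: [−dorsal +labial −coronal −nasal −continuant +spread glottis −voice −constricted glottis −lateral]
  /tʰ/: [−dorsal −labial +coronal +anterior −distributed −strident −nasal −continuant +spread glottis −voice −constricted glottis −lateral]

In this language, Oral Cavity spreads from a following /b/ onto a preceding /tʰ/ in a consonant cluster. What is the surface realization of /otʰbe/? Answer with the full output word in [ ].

The Oral Cavity node dominates the terminals [labial], [coronal], [anterior], [distributed], [strident].
The target acquires /b/'s values for everything under Oral Cavity — [+labial], [−coronal] — while keeping its own [dorsal], [nasal], [continuant], ….
Among the inventory, only /pʰ/ has exactly this specification, giving the surface form [opʰbe].

[opʰbe]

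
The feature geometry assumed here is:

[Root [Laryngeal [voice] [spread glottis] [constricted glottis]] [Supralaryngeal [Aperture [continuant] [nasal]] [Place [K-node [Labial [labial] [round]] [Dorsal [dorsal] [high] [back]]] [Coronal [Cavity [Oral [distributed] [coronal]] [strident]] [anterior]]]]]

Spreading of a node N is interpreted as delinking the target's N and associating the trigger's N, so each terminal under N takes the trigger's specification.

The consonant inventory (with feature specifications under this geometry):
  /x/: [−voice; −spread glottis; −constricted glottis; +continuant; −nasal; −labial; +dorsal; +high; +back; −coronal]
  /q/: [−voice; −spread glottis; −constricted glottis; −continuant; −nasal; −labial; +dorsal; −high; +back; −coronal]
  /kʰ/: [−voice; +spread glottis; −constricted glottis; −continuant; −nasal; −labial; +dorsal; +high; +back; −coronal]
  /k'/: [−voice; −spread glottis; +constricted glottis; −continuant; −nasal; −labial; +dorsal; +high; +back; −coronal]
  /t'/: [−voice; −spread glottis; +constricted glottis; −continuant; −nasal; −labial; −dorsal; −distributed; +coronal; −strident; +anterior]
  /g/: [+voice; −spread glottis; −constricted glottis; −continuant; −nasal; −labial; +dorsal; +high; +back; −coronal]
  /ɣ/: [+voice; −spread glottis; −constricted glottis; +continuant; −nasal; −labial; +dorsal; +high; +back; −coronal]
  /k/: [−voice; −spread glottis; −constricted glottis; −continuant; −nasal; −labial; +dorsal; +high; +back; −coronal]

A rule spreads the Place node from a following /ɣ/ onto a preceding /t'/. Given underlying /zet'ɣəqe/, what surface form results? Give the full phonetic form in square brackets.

Terminals under Place in this geometry: [labial], [round], [dorsal], [high], [back], [distributed], [coronal], [strident], [anterior].
After delinking /t'/'s Place and linking /ɣ/'s, the affected terminals become [−labial], [+dorsal], [+high], [+back], [−coronal]; [voice], [spread glottis], [constricted glottis], … (outside Place) are retained from /t'/.
The resulting bundle matches /k'/ in the inventory; substituting it for /t'/ gives [zek'ɣəqe].

[zek'ɣəqe]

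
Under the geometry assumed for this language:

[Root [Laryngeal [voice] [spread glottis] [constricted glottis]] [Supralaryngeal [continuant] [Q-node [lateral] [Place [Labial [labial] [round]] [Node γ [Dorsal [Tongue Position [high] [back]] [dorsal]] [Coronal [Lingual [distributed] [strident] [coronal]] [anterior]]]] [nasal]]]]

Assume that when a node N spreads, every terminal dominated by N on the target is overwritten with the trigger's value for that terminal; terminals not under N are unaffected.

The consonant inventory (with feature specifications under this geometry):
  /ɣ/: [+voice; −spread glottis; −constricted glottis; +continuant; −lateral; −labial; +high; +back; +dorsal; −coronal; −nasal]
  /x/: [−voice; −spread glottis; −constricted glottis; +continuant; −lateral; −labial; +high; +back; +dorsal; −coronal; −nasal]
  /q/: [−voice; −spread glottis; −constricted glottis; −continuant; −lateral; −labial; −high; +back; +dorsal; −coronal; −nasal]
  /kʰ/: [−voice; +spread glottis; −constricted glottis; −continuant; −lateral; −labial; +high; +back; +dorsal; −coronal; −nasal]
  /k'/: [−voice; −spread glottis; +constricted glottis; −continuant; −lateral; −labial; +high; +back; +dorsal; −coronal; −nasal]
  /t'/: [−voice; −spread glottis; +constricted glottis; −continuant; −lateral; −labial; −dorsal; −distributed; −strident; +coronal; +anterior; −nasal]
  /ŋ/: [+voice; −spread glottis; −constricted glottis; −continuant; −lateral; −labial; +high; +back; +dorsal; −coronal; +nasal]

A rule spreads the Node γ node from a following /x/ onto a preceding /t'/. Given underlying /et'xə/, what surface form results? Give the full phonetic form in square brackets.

Terminals under Node γ in this geometry: [high], [back], [dorsal], [distributed], [strident], [coronal], [anterior].
The target acquires /x/'s values for everything under Node γ — [+high], [+back], [+dorsal], [−coronal] — while keeping its own [voice], [spread glottis], [constricted glottis], ….
This feature bundle is that of [k'], so /et'xə/ surfaces as [ek'xə].

[ek'xə]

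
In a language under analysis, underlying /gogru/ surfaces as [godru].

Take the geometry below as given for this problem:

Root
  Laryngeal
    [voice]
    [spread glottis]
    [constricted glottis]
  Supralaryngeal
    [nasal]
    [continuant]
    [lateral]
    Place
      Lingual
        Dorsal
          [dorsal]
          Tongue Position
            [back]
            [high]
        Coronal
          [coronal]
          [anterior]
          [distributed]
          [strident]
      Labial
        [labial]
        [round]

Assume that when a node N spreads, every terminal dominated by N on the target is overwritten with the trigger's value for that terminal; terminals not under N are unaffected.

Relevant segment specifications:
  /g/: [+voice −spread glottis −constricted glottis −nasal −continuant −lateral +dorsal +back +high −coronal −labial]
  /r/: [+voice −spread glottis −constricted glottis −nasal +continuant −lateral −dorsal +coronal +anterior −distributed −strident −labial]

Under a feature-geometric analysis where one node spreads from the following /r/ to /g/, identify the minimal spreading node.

Lingual

Feature comparison: [coronal], [anterior], [distributed], [strident], [dorsal], [high], [back] differ between /g/ and [d]; the remaining terminals match.
Tracing each changed feature up the tree, the paths first meet at Lingual; any lower node misses at least one of them.
If Lingual spreads, every terminal under it takes /r/'s value, producing [d] as observed.
[continuant] stays as in /g/ although /r/ differs there, so no node dominating it spread; among the remaining candidates Lingual is the lowest that derives the output.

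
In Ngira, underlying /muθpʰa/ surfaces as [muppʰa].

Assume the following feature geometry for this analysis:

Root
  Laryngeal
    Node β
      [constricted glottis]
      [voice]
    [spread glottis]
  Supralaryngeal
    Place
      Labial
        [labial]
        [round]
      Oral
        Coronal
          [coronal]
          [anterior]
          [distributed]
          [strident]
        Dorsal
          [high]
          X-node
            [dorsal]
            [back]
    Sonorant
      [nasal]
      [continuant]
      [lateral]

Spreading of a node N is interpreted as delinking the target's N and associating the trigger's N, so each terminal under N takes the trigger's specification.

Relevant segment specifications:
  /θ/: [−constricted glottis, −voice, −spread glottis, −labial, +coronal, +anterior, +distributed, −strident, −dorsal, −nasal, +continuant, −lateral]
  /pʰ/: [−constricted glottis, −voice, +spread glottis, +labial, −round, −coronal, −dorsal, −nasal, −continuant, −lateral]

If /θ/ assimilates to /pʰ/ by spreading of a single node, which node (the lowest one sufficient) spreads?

Supralaryngeal

Feature comparison: [continuant], [labial], [round], [coronal], [anterior], [distributed], [strident] differ between /θ/ and [p]; the remaining terminals match.
In this geometry the lowest node dominating all of them is Supralaryngeal: every daughter of Supralaryngeal dominates only a proper subset, so no lower node suffices.
Delinking /θ/'s Supralaryngeal and associating /pʰ/'s Supralaryngeal gives precisely the feature bundle of [p].
Had Root spread, [spread glottis] would have taken /pʰ/'s value; it stays as in /θ/, confirming the spreading constituent is exactly Supralaryngeal.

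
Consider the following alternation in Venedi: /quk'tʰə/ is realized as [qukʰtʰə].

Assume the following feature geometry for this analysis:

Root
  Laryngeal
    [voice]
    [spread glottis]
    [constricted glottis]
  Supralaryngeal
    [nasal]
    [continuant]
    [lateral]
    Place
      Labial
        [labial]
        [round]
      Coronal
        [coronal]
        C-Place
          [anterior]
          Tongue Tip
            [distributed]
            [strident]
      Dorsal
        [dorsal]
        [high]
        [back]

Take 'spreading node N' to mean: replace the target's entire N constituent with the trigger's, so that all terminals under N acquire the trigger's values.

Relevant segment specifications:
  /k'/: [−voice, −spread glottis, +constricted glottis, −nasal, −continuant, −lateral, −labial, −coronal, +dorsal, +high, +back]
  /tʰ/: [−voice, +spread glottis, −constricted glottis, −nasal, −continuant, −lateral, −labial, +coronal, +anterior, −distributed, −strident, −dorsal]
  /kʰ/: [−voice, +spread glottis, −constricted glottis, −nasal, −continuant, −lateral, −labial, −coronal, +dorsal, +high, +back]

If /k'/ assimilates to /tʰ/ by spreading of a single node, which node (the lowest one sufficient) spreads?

Laryngeal

The alternation /k'/ → [kʰ] changes [spread glottis], [constricted glottis] and nothing else.
In this geometry the lowest node dominating all of them is Laryngeal: every daughter of Laryngeal dominates only a proper subset, so no lower node suffices.
Spreading Laryngeal from /tʰ/ overwrites each of those terminals with /tʰ/'s values, yielding exactly [kʰ].
Since [coronal], [dorsal] are preserved even though /tʰ/ disagrees there, no node above Laryngeal spread.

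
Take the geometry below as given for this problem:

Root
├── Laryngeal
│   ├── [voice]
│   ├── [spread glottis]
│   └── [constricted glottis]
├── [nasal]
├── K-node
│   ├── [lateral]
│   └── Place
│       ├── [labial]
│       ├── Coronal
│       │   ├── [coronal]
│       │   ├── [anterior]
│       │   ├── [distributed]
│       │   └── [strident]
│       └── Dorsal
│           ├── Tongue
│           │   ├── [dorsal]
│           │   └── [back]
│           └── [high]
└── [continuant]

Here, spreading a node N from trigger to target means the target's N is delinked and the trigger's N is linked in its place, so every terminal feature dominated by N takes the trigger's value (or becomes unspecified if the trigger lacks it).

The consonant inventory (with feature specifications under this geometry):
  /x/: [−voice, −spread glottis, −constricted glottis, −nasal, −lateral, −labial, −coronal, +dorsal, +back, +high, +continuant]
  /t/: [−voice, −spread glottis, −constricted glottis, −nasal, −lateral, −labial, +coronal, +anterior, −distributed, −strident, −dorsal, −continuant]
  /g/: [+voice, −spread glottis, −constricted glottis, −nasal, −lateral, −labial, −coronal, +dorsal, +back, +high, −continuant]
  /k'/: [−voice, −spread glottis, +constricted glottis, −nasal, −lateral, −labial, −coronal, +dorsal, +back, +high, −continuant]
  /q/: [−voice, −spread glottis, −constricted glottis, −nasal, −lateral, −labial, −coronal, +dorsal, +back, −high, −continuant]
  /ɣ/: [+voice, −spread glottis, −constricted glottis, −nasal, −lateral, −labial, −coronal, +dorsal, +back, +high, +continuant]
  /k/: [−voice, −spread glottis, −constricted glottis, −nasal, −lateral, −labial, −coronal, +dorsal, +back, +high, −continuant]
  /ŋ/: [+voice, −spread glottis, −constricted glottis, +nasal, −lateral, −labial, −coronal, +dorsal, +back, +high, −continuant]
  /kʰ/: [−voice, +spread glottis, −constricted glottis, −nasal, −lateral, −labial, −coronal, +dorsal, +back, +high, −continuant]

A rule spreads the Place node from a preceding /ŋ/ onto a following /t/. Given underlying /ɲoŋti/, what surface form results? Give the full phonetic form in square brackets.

Place immediately or transitively dominates [labial], [coronal], [anterior], [distributed], [strident], [dorsal], [back], [high].
Spreading Place from /ŋ/ onto /t/ replaces those values with /ŋ/'s: [−labial], [−coronal], [+dorsal], [+back], [+high]. Features outside Place ([voice], [spread glottis], [constricted glottis], …) stay as in /t/.
Among the inventory, only /k/ has exactly this specification, giving the surface form [ɲoŋki].

[ɲoŋki]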